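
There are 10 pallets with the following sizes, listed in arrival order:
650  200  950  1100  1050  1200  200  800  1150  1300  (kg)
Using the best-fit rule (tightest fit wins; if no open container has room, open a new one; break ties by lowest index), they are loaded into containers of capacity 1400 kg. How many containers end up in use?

8

  650 → container 1 (new)  [load 650/1400]
  200 → container 1  [load 850/1400]
  950 → container 2 (new)  [load 950/1400]
  1100 → container 3 (new)  [load 1100/1400]
  1050 → container 4 (new)  [load 1050/1400]
  1200 → container 5 (new)  [load 1200/1400]
  200 → container 5  [load 1400/1400]
  800 → container 6 (new)  [load 800/1400]
  1150 → container 7 (new)  [load 1150/1400]
  1300 → container 8 (new)  [load 1300/1400]
8 containers opened.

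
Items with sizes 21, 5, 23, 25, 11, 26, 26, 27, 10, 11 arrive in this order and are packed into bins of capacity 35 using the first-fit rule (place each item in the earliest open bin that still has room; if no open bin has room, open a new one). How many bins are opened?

  21 → bin 1 (new)  [load 21/35]
  5 → bin 1  [load 26/35]
  23 → bin 2 (new)  [load 23/35]
  25 → bin 3 (new)  [load 25/35]
  11 → bin 2  [load 34/35]
  26 → bin 4 (new)  [load 26/35]
  26 → bin 5 (new)  [load 26/35]
  27 → bin 6 (new)  [load 27/35]
  10 → bin 3  [load 35/35]
  11 → bin 7 (new)  [load 11/35]
7 bins opened.

7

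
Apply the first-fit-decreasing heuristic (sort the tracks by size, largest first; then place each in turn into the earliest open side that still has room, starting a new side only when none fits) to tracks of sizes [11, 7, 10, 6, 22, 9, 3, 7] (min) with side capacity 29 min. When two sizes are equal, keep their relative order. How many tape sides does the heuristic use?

Sorted descending: 22, 11, 10, 9, 7, 7, 6, 3.
  22 → side 1 (new)  [load 22/29]
  11 → side 2 (new)  [load 11/29]
  10 → side 2  [load 21/29]
  9 → side 3 (new)  [load 9/29]
  7 → side 1  [load 29/29]
  7 → side 2  [load 28/29]
  6 → side 3  [load 15/29]
  3 → side 3  [load 18/29]
3 tape sides opened.

3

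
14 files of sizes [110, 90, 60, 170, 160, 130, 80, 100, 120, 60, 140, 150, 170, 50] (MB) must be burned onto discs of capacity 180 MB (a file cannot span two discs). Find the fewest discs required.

10

Total = 170 + 170 + 160 + 150 + 140 + 130 + 120 + 110 + 100 + 90 + 80 + 60 + 60 + 50 = 1590 MB.
Lower bound: ⌈1590/180⌉ = 9 discs.
A packing using 10 discs:
  disc 1: 170 = 170
  disc 2: 170 = 170
  disc 3: 160 = 160
  disc 4: 150 = 150
  disc 5: 140 = 140
  disc 6: 130 + 50 = 180
  disc 7: 120 + 60 = 180
  disc 8: 110 + 60 = 170
  disc 9: 100 + 80 = 180
  disc 10: 90 = 90
No arrangement into 9 discs stays within capacity, so 10 is optimal.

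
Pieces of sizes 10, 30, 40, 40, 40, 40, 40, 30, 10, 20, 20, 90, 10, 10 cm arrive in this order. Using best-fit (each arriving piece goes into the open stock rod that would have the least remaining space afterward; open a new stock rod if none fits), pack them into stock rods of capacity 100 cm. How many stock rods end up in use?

5

  10 → stock rod 1 (new)  [load 10/100]
  30 → stock rod 1  [load 40/100]
  40 → stock rod 1  [load 80/100]
  40 → stock rod 2 (new)  [load 40/100]
  40 → stock rod 2  [load 80/100]
  40 → stock rod 3 (new)  [load 40/100]
  40 → stock rod 3  [load 80/100]
  30 → stock rod 4 (new)  [load 30/100]
  10 → stock rod 1  [load 90/100]
  20 → stock rod 2  [load 100/100]
  20 → stock rod 3  [load 100/100]
  90 → stock rod 5 (new)  [load 90/100]
  10 → stock rod 1  [load 100/100]
  10 → stock rod 5  [load 100/100]
5 stock rods opened.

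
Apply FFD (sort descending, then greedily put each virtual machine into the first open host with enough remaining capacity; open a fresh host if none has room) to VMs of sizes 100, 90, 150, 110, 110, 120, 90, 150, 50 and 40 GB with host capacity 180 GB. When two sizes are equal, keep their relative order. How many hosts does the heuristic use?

7

Sorted descending: 150, 150, 120, 110, 110, 100, 90, 90, 50, 40.
  150 → host 1 (new)  [load 150/180]
  150 → host 2 (new)  [load 150/180]
  120 → host 3 (new)  [load 120/180]
  110 → host 4 (new)  [load 110/180]
  110 → host 5 (new)  [load 110/180]
  100 → host 6 (new)  [load 100/180]
  90 → host 7 (new)  [load 90/180]
  90 → host 7  [load 180/180]
  50 → host 3  [load 170/180]
  40 → host 4  [load 150/180]
7 hosts opened.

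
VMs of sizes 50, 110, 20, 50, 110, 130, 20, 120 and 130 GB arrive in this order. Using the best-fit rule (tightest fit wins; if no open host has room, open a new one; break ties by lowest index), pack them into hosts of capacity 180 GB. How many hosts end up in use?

  50 → host 1 (new)  [load 50/180]
  110 → host 1  [load 160/180]
  20 → host 1  [load 180/180]
  50 → host 2 (new)  [load 50/180]
  110 → host 2  [load 160/180]
  130 → host 3 (new)  [load 130/180]
  20 → host 2  [load 180/180]
  120 → host 4 (new)  [load 120/180]
  130 → host 5 (new)  [load 130/180]
5 hosts opened.

5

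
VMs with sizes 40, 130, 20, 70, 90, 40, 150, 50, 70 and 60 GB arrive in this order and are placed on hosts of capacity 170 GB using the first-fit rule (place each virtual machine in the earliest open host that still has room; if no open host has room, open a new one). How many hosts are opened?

  40 → host 1 (new)  [load 40/170]
  130 → host 1  [load 170/170]
  20 → host 2 (new)  [load 20/170]
  70 → host 2  [load 90/170]
  90 → host 3 (new)  [load 90/170]
  40 → host 2  [load 130/170]
  150 → host 4 (new)  [load 150/170]
  50 → host 3  [load 140/170]
  70 → host 5 (new)  [load 70/170]
  60 → host 5  [load 130/170]
5 hosts opened.

5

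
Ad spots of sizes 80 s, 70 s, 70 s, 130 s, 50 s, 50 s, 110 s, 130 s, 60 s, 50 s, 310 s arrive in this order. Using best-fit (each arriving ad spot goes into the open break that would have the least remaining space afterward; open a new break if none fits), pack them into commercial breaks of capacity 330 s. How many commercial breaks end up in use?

4

  80 → break 1 (new)  [load 80/330]
  70 → break 1  [load 150/330]
  70 → break 1  [load 220/330]
  130 → break 2 (new)  [load 130/330]
  50 → break 1  [load 270/330]
  50 → break 1  [load 320/330]
  110 → break 2  [load 240/330]
  130 → break 3 (new)  [load 130/330]
  60 → break 2  [load 300/330]
  50 → break 3  [load 180/330]
  310 → break 4 (new)  [load 310/330]
4 commercial breaks opened.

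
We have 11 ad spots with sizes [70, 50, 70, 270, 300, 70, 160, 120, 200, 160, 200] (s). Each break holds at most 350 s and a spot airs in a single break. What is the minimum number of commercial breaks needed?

5

Total = 300 + 270 + 200 + 200 + 160 + 160 + 120 + 70 + 70 + 70 + 50 = 1670 s.
Lower bound: ⌈1670/350⌉ = 5 commercial breaks.
A packing using 5 commercial breaks:
  break 1: 300 + 50 = 350
  break 2: 270 + 70 = 340
  break 3: 200 + 120 = 320
  break 4: 200 + 70 + 70 = 340
  break 5: 160 + 160 = 320
This matches the lower bound, so 5 is optimal.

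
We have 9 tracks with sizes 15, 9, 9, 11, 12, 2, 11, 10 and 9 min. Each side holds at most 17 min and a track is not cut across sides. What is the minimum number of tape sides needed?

8

Total = 15 + 12 + 11 + 11 + 10 + 9 + 9 + 9 + 2 = 88 min.
Lower bound: ⌈88/17⌉ = 6 tape sides.
Also, 8 tracks each exceed 17/2 min, and no two of those can share a side, so at least 8 tape sides are needed.
A packing using 8 tape sides:
  side 1: 15 + 2 = 17
  side 2: 12 = 12
  side 3: 11 = 11
  side 4: 11 = 11
  side 5: 10 = 10
  side 6: 9 = 9
  side 7: 9 = 9
  side 8: 9 = 9
This matches the lower bound, so 8 is optimal.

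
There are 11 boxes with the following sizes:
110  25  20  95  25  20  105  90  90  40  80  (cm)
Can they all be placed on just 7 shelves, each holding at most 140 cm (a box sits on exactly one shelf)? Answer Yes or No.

Yes

A valid assignment using 6 shelves:
  shelf 1: 110 + 25 = 135
  shelf 2: 105 + 25 = 130
  shelf 3: 95 + 40 = 135
  shelf 4: 90 + 20 + 20 = 130
  shelf 5: 90 = 90
  shelf 6: 80 = 80
That uses only 6 ≤ 7, so 7 shelves are enough.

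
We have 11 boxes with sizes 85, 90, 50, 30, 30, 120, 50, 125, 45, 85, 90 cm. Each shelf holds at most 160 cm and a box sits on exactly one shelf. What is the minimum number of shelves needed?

Total = 125 + 120 + 90 + 90 + 85 + 85 + 50 + 50 + 45 + 30 + 30 = 800 cm.
Lower bound: ⌈800/160⌉ = 5 shelves.
Also, 6 boxes each exceed 80 cm, and no two of those can share a shelf, so at least 6 shelves are needed.
A packing using 6 shelves:
  shelf 1: 125 + 30 = 155
  shelf 2: 120 + 30 = 150
  shelf 3: 90 + 50 = 140
  shelf 4: 90 + 50 = 140
  shelf 5: 85 + 45 = 130
  shelf 6: 85 = 85
This matches the lower bound, so 6 is optimal.

6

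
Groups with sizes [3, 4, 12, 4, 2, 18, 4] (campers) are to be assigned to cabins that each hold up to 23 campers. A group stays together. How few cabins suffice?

3

Total = 18 + 12 + 4 + 4 + 4 + 3 + 2 = 47 campers.
Lower bound: ⌈47/23⌉ = 3 cabins.
A packing using 3 cabins:
  cabin 1: 18 + 4 = 22
  cabin 2: 12 + 4 + 4 + 3 = 23
  cabin 3: 2 = 2
This matches the lower bound, so 3 is optimal.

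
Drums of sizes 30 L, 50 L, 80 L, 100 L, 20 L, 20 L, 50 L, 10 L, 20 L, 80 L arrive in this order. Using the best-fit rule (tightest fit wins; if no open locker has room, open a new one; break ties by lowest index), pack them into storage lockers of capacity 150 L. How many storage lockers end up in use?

4

  30 → locker 1 (new)  [load 30/150]
  50 → locker 1  [load 80/150]
  80 → locker 2 (new)  [load 80/150]
  100 → locker 3 (new)  [load 100/150]
  20 → locker 3  [load 120/150]
  20 → locker 3  [load 140/150]
  50 → locker 1  [load 130/150]
  10 → locker 3  [load 150/150]
  20 → locker 1  [load 150/150]
  80 → locker 4 (new)  [load 80/150]
4 storage lockers opened.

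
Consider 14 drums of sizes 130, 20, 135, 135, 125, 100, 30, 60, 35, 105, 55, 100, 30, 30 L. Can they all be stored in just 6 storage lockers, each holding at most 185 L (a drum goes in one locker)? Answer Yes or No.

No

Total = 1090 L; ⌈1090/185⌉ = 6.
7 drums each exceed half the capacity and cannot share a locker, forcing at least 7 storage lockers.
At least 7 storage lockers are required, but only 6 are allowed.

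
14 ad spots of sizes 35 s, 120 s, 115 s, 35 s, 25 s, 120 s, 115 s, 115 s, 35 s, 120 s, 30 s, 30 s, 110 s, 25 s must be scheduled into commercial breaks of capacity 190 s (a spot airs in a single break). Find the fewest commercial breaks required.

Total = 120 + 120 + 120 + 115 + 115 + 115 + 110 + 35 + 35 + 35 + 30 + 30 + 25 + 25 = 1030 s.
Lower bound: ⌈1030/190⌉ = 6 commercial breaks.
Also, 7 ad spots each exceed 95 s, and no two of those can share a break, so at least 7 commercial breaks are needed.
A packing using 7 commercial breaks:
  break 1: 120 + 35 + 35 = 190
  break 2: 120 + 35 + 30 = 185
  break 3: 120 + 30 + 25 = 175
  break 4: 115 + 25 = 140
  break 5: 115 = 115
  break 6: 115 = 115
  break 7: 110 = 110
This matches the lower bound, so 7 is optimal.

7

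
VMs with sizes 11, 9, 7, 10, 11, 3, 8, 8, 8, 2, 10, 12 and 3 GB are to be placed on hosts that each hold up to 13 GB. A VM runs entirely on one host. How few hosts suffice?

Total = 12 + 11 + 11 + 10 + 10 + 9 + 8 + 8 + 8 + 7 + 3 + 3 + 2 = 102 GB.
Lower bound: ⌈102/13⌉ = 8 hosts.
Also, 10 VMs each exceed 13/2 GB, and no two of those can share a host, so at least 10 hosts are needed.
A packing using 10 hosts:
  host 1: 12 = 12
  host 2: 11 + 2 = 13
  host 3: 11 = 11
  host 4: 10 + 3 = 13
  host 5: 10 + 3 = 13
  host 6: 9 = 9
  host 7: 8 = 8
  host 8: 8 = 8
  host 9: 8 = 8
  host 10: 7 = 7
This matches the lower bound, so 10 is optimal.

10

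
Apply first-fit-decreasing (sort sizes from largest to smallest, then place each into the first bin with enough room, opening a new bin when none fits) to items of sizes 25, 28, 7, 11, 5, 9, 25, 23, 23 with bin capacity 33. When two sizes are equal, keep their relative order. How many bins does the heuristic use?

6

Sorted descending: 28, 25, 25, 23, 23, 11, 9, 7, 5.
  28 → bin 1 (new)  [load 28/33]
  25 → bin 2 (new)  [load 25/33]
  25 → bin 3 (new)  [load 25/33]
  23 → bin 4 (new)  [load 23/33]
  23 → bin 5 (new)  [load 23/33]
  11 → bin 6 (new)  [load 11/33]
  9 → bin 4  [load 32/33]
  7 → bin 2  [load 32/33]
  5 → bin 1  [load 33/33]
6 bins opened.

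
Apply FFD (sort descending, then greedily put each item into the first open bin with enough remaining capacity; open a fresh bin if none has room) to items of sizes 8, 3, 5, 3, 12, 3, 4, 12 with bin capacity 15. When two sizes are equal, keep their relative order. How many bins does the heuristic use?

4

Sorted descending: 12, 12, 8, 5, 4, 3, 3, 3.
  12 → bin 1 (new)  [load 12/15]
  12 → bin 2 (new)  [load 12/15]
  8 → bin 3 (new)  [load 8/15]
  5 → bin 3  [load 13/15]
  4 → bin 4 (new)  [load 4/15]
  3 → bin 1  [load 15/15]
  3 → bin 2  [load 15/15]
  3 → bin 4  [load 7/15]
4 bins opened.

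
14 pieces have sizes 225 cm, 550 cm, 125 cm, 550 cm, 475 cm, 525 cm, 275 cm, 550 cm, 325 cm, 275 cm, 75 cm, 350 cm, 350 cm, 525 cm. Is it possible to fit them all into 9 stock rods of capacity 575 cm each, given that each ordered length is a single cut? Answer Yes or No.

Total = 5175 cm; ⌈5175/575⌉ = 9.
The bound of 9 does not rule out 9, but exhaustive search shows no assignment into 9 stock rods of capacity 575 cm exists — the minimum is 10.

No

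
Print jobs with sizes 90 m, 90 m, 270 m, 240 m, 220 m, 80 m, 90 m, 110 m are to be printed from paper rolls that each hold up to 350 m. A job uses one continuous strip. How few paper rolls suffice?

Total = 270 + 240 + 220 + 110 + 90 + 90 + 90 + 80 = 1190 m.
Lower bound: ⌈1190/350⌉ = 4 paper rolls.
A packing using 4 paper rolls:
  roll 1: 270 + 80 = 350
  roll 2: 240 + 110 = 350
  roll 3: 220 + 90 = 310
  roll 4: 90 + 90 = 180
This matches the lower bound, so 4 is optimal.

4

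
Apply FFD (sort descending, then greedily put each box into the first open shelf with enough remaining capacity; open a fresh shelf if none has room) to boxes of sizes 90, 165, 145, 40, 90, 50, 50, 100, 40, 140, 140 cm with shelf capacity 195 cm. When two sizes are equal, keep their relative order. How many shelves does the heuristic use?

Sorted descending: 165, 145, 140, 140, 100, 90, 90, 50, 50, 40, 40.
  165 → shelf 1 (new)  [load 165/195]
  145 → shelf 2 (new)  [load 145/195]
  140 → shelf 3 (new)  [load 140/195]
  140 → shelf 4 (new)  [load 140/195]
  100 → shelf 5 (new)  [load 100/195]
  90 → shelf 5  [load 190/195]
  90 → shelf 6 (new)  [load 90/195]
  50 → shelf 2  [load 195/195]
  50 → shelf 3  [load 190/195]
  40 → shelf 4  [load 180/195]
  40 → shelf 6  [load 130/195]
6 shelves opened.

6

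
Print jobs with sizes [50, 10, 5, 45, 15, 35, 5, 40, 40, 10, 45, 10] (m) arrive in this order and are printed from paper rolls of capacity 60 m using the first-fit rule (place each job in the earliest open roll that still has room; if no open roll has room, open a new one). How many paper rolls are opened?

6

  50 → roll 1 (new)  [load 50/60]
  10 → roll 1  [load 60/60]
  5 → roll 2 (new)  [load 5/60]
  45 → roll 2  [load 50/60]
  15 → roll 3 (new)  [load 15/60]
  35 → roll 3  [load 50/60]
  5 → roll 2  [load 55/60]
  40 → roll 4 (new)  [load 40/60]
  40 → roll 5 (new)  [load 40/60]
  10 → roll 3  [load 60/60]
  45 → roll 6 (new)  [load 45/60]
  10 → roll 4  [load 50/60]
6 paper rolls opened.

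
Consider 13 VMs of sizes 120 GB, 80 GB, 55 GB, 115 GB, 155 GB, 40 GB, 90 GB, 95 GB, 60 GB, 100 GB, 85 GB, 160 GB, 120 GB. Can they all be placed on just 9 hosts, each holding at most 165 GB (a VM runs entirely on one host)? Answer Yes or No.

A valid assignment using 9 hosts:
  host 1: 160 = 160
  host 2: 155 = 155
  host 3: 120 + 40 = 160
  host 4: 120 = 120
  host 5: 115 = 115
  host 6: 100 + 60 = 160
  host 7: 95 + 55 = 150
  host 8: 90 = 90
  host 9: 85 + 80 = 165
Every load is within 165 GB, so 9 hosts suffice.

Yes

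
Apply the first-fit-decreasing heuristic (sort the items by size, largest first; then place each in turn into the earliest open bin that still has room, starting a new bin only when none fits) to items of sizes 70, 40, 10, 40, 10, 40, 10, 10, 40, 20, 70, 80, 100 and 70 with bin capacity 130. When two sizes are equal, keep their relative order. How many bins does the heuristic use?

5

Sorted descending: 100, 80, 70, 70, 70, 40, 40, 40, 40, 20, 10, 10, 10, 10.
  100 → bin 1 (new)  [load 100/130]
  80 → bin 2 (new)  [load 80/130]
  70 → bin 3 (new)  [load 70/130]
  70 → bin 4 (new)  [load 70/130]
  70 → bin 5 (new)  [load 70/130]
  40 → bin 2  [load 120/130]
  40 → bin 3  [load 110/130]
  40 → bin 4  [load 110/130]
  40 → bin 5  [load 110/130]
  20 → bin 1  [load 120/130]
  10 → bin 1  [load 130/130]
  10 → bin 2  [load 130/130]
  10 → bin 3  [load 120/130]
  10 → bin 3  [load 130/130]
5 bins opened.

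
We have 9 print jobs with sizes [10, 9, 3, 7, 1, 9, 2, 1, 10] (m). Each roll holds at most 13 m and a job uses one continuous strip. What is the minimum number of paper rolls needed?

5

Total = 10 + 10 + 9 + 9 + 7 + 3 + 2 + 1 + 1 = 52 m.
Lower bound: ⌈52/13⌉ = 4 paper rolls.
Also, 5 print jobs each exceed 13/2 m, and no two of those can share a roll, so at least 5 paper rolls are needed.
A packing using 5 paper rolls:
  roll 1: 10 + 3 = 13
  roll 2: 10 + 2 + 1 = 13
  roll 3: 9 + 1 = 10
  roll 4: 9 = 9
  roll 5: 7 = 7
This matches the lower bound, so 5 is optimal.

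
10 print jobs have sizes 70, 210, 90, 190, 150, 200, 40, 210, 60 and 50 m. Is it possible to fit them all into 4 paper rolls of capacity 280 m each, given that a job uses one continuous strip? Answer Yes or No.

Total = 1270 m; ⌈1270/280⌉ = 5.
At least 5 paper rolls are required, but only 4 are allowed.

No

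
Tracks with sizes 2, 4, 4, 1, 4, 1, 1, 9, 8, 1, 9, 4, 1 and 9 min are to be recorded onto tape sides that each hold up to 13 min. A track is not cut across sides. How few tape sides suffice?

5

Total = 9 + 9 + 9 + 8 + 4 + 4 + 4 + 4 + 2 + 1 + 1 + 1 + 1 + 1 = 58 min.
Lower bound: ⌈58/13⌉ = 5 tape sides.
A packing using 5 tape sides:
  side 1: 9 + 4 = 13
  side 2: 9 + 4 = 13
  side 3: 9 + 4 = 13
  side 4: 8 + 4 + 1 = 13
  side 5: 2 + 1 + 1 + 1 + 1 = 6
This matches the lower bound, so 5 is optimal.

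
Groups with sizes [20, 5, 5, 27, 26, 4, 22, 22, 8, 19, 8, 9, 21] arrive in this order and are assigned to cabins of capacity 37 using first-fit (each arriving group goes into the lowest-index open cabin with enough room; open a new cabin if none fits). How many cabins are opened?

  20 → cabin 1 (new)  [load 20/37]
  5 → cabin 1  [load 25/37]
  5 → cabin 1  [load 30/37]
  27 → cabin 2 (new)  [load 27/37]
  26 → cabin 3 (new)  [load 26/37]
  4 → cabin 1  [load 34/37]
  22 → cabin 4 (new)  [load 22/37]
  22 → cabin 5 (new)  [load 22/37]
  8 → cabin 2  [load 35/37]
  19 → cabin 6 (new)  [load 19/37]
  8 → cabin 3  [load 34/37]
  9 → cabin 4  [load 31/37]
  21 → cabin 7 (new)  [load 21/37]
7 cabins opened.

7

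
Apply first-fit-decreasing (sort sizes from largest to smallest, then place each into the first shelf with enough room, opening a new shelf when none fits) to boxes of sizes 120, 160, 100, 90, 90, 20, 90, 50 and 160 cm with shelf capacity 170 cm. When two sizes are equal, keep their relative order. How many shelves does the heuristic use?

Sorted descending: 160, 160, 120, 100, 90, 90, 90, 50, 20.
  160 → shelf 1 (new)  [load 160/170]
  160 → shelf 2 (new)  [load 160/170]
  120 → shelf 3 (new)  [load 120/170]
  100 → shelf 4 (new)  [load 100/170]
  90 → shelf 5 (new)  [load 90/170]
  90 → shelf 6 (new)  [load 90/170]
  90 → shelf 7 (new)  [load 90/170]
  50 → shelf 3  [load 170/170]
  20 → shelf 4  [load 120/170]
7 shelves opened.

7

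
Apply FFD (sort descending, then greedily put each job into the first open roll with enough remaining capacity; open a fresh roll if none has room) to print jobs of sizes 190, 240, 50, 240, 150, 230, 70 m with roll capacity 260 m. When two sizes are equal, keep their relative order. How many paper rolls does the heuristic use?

Sorted descending: 240, 240, 230, 190, 150, 70, 50.
  240 → roll 1 (new)  [load 240/260]
  240 → roll 2 (new)  [load 240/260]
  230 → roll 3 (new)  [load 230/260]
  190 → roll 4 (new)  [load 190/260]
  150 → roll 5 (new)  [load 150/260]
  70 → roll 4  [load 260/260]
  50 → roll 5  [load 200/260]
5 paper rolls opened.

5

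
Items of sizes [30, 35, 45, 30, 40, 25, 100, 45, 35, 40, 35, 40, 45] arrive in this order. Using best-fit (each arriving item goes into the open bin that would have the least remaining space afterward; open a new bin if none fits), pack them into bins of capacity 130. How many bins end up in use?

  30 → bin 1 (new)  [load 30/130]
  35 → bin 1  [load 65/130]
  45 → bin 1  [load 110/130]
  30 → bin 2 (new)  [load 30/130]
  40 → bin 2  [load 70/130]
  25 → bin 2  [load 95/130]
  100 → bin 3 (new)  [load 100/130]
  45 → bin 4 (new)  [load 45/130]
  35 → bin 2  [load 130/130]
  40 → bin 4  [load 85/130]
  35 → bin 4  [load 120/130]
  40 → bin 5 (new)  [load 40/130]
  45 → bin 5  [load 85/130]
5 bins opened.

5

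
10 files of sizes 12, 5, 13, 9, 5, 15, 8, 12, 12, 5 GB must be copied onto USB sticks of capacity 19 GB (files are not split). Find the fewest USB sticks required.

Total = 15 + 13 + 12 + 12 + 12 + 9 + 8 + 5 + 5 + 5 = 96 GB.
Lower bound: ⌈96/19⌉ = 6 USB sticks.
A packing using 6 USB sticks:
  USB stick 1: 15 = 15
  USB stick 2: 13 + 5 = 18
  USB stick 3: 12 + 5 = 17
  USB stick 4: 12 + 5 = 17
  USB stick 5: 12 = 12
  USB stick 6: 9 + 8 = 17
This matches the lower bound, so 6 is optimal.

6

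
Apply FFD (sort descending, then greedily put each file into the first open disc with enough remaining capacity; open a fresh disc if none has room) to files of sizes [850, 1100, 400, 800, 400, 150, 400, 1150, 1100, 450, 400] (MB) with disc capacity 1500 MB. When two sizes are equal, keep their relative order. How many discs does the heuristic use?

Sorted descending: 1150, 1100, 1100, 850, 800, 450, 400, 400, 400, 400, 150.
  1150 → disc 1 (new)  [load 1150/1500]
  1100 → disc 2 (new)  [load 1100/1500]
  1100 → disc 3 (new)  [load 1100/1500]
  850 → disc 4 (new)  [load 850/1500]
  800 → disc 5 (new)  [load 800/1500]
  450 → disc 4  [load 1300/1500]
  400 → disc 2  [load 1500/1500]
  400 → disc 3  [load 1500/1500]
  400 → disc 5  [load 1200/1500]
  400 → disc 6 (new)  [load 400/1500]
  150 → disc 1  [load 1300/1500]
6 discs opened.

6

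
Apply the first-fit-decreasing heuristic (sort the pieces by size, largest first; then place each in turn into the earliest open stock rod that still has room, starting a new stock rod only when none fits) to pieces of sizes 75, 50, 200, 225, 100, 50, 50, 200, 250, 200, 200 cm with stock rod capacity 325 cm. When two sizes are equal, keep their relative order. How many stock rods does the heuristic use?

Sorted descending: 250, 225, 200, 200, 200, 200, 100, 75, 50, 50, 50.
  250 → stock rod 1 (new)  [load 250/325]
  225 → stock rod 2 (new)  [load 225/325]
  200 → stock rod 3 (new)  [load 200/325]
  200 → stock rod 4 (new)  [load 200/325]
  200 → stock rod 5 (new)  [load 200/325]
  200 → stock rod 6 (new)  [load 200/325]
  100 → stock rod 2  [load 325/325]
  75 → stock rod 1  [load 325/325]
  50 → stock rod 3  [load 250/325]
  50 → stock rod 3  [load 300/325]
  50 → stock rod 4  [load 250/325]
6 stock rods opened.

6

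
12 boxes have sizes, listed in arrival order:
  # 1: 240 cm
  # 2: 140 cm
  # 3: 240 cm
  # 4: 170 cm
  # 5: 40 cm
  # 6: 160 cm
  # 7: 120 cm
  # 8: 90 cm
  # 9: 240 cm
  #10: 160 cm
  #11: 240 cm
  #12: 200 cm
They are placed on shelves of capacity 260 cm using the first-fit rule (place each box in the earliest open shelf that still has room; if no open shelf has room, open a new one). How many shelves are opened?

10

  240 → shelf 1 (new)  [load 240/260]
  140 → shelf 2 (new)  [load 140/260]
  240 → shelf 3 (new)  [load 240/260]
  170 → shelf 4 (new)  [load 170/260]
  40 → shelf 2  [load 180/260]
  160 → shelf 5 (new)  [load 160/260]
  120 → shelf 6 (new)  [load 120/260]
  90 → shelf 4  [load 260/260]
  240 → shelf 7 (new)  [load 240/260]
  160 → shelf 8 (new)  [load 160/260]
  240 → shelf 9 (new)  [load 240/260]
  200 → shelf 10 (new)  [load 200/260]
10 shelves opened.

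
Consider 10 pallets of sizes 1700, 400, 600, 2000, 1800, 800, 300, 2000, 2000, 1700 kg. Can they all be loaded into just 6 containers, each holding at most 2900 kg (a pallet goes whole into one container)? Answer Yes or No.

Yes

A valid assignment using 6 containers:
  container 1: 2000 + 800 = 2800
  container 2: 2000 + 600 + 300 = 2900
  container 3: 2000 + 400 = 2400
  container 4: 1800 = 1800
  container 5: 1700 = 1700
  container 6: 1700 = 1700
Every load is within 2900 kg, so 6 containers suffice.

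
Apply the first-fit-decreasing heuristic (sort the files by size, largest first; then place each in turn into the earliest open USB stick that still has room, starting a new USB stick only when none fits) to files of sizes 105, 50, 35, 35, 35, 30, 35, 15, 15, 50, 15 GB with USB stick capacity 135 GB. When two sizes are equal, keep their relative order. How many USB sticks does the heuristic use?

Sorted descending: 105, 50, 50, 35, 35, 35, 35, 30, 15, 15, 15.
  105 → USB stick 1 (new)  [load 105/135]
  50 → USB stick 2 (new)  [load 50/135]
  50 → USB stick 2  [load 100/135]
  35 → USB stick 2  [load 135/135]
  35 → USB stick 3 (new)  [load 35/135]
  35 → USB stick 3  [load 70/135]
  35 → USB stick 3  [load 105/135]
  30 → USB stick 1  [load 135/135]
  15 → USB stick 3  [load 120/135]
  15 → USB stick 3  [load 135/135]
  15 → USB stick 4 (new)  [load 15/135]
4 USB sticks opened.

4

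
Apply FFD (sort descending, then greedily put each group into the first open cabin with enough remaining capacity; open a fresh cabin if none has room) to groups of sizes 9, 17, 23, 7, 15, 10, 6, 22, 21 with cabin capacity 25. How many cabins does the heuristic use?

Sorted descending: 23, 22, 21, 17, 15, 10, 9, 7, 6.
  23 → cabin 1 (new)  [load 23/25]
  22 → cabin 2 (new)  [load 22/25]
  21 → cabin 3 (new)  [load 21/25]
  17 → cabin 4 (new)  [load 17/25]
  15 → cabin 5 (new)  [load 15/25]
  10 → cabin 5  [load 25/25]
  9 → cabin 6 (new)  [load 9/25]
  7 → cabin 4  [load 24/25]
  6 → cabin 6  [load 15/25]
6 cabins opened.

6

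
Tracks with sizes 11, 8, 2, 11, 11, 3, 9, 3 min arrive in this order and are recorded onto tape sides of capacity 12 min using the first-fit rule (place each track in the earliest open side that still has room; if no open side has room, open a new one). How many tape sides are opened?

  11 → side 1 (new)  [load 11/12]
  8 → side 2 (new)  [load 8/12]
  2 → side 2  [load 10/12]
  11 → side 3 (new)  [load 11/12]
  11 → side 4 (new)  [load 11/12]
  3 → side 5 (new)  [load 3/12]
  9 → side 5  [load 12/12]
  3 → side 6 (new)  [load 3/12]
6 tape sides opened.

6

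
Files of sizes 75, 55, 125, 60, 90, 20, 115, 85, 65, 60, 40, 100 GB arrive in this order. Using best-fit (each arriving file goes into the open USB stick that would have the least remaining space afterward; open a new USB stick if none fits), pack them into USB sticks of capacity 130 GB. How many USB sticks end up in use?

  75 → USB stick 1 (new)  [load 75/130]
  55 → USB stick 1  [load 130/130]
  125 → USB stick 2 (new)  [load 125/130]
  60 → USB stick 3 (new)  [load 60/130]
  90 → USB stick 4 (new)  [load 90/130]
  20 → USB stick 4  [load 110/130]
  115 → USB stick 5 (new)  [load 115/130]
  85 → USB stick 6 (new)  [load 85/130]
  65 → USB stick 3  [load 125/130]
  60 → USB stick 7 (new)  [load 60/130]
  40 → USB stick 6  [load 125/130]
  100 → USB stick 8 (new)  [load 100/130]
8 USB sticks opened.

8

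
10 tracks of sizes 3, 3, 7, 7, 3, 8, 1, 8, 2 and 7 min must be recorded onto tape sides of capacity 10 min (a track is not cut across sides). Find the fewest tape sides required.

5

Total = 8 + 8 + 7 + 7 + 7 + 3 + 3 + 3 + 2 + 1 = 49 min.
Lower bound: ⌈49/10⌉ = 5 tape sides.
A packing using 5 tape sides:
  side 1: 8 + 2 = 10
  side 2: 8 + 1 = 9
  side 3: 7 + 3 = 10
  side 4: 7 + 3 = 10
  side 5: 7 + 3 = 10
This matches the lower bound, so 5 is optimal.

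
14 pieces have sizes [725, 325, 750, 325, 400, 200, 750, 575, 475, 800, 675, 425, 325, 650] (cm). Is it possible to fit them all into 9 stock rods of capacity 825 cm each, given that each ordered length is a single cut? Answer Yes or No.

No

Total = 7400 cm; ⌈7400/825⌉ = 9.
The bound of 9 does not rule out 9, but exhaustive search shows no assignment into 9 stock rods of capacity 825 cm exists — the minimum is 10.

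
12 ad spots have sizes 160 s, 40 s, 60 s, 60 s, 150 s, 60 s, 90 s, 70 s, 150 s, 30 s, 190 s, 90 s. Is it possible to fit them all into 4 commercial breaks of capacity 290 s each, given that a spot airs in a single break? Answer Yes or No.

Total = 1150 s; ⌈1150/290⌉ = 4.
The bound of 4 does not rule out 4, but exhaustive search shows no assignment into 4 commercial breaks of capacity 290 s exists — the minimum is 5.

No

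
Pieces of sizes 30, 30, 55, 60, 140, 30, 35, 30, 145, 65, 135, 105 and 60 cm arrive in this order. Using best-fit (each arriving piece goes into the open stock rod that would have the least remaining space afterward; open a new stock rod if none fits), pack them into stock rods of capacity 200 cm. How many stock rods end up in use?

5

  30 → stock rod 1 (new)  [load 30/200]
  30 → stock rod 1  [load 60/200]
  55 → stock rod 1  [load 115/200]
  60 → stock rod 1  [load 175/200]
  140 → stock rod 2 (new)  [load 140/200]
  30 → stock rod 2  [load 170/200]
  35 → stock rod 3 (new)  [load 35/200]
  30 → stock rod 2  [load 200/200]
  145 → stock rod 3  [load 180/200]
  65 → stock rod 4 (new)  [load 65/200]
  135 → stock rod 4  [load 200/200]
  105 → stock rod 5 (new)  [load 105/200]
  60 → stock rod 5  [load 165/200]
5 stock rods opened.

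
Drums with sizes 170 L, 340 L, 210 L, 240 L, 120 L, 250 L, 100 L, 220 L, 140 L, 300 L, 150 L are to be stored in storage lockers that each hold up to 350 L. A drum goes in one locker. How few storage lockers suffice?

Total = 340 + 300 + 250 + 240 + 220 + 210 + 170 + 150 + 140 + 120 + 100 = 2240 L.
Lower bound: ⌈2240/350⌉ = 7 storage lockers.
A packing using 7 storage lockers:
  locker 1: 340 = 340
  locker 2: 300 = 300
  locker 3: 250 + 100 = 350
  locker 4: 240 = 240
  locker 5: 220 + 120 = 340
  locker 6: 210 + 140 = 350
  locker 7: 170 + 150 = 320
This matches the lower bound, so 7 is optimal.

7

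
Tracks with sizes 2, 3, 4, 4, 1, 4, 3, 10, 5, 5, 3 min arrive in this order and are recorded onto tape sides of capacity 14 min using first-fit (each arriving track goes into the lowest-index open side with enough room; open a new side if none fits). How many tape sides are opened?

  2 → side 1 (new)  [load 2/14]
  3 → side 1  [load 5/14]
  4 → side 1  [load 9/14]
  4 → side 1  [load 13/14]
  1 → side 1  [load 14/14]
  4 → side 2 (new)  [load 4/14]
  3 → side 2  [load 7/14]
  10 → side 3 (new)  [load 10/14]
  5 → side 2  [load 12/14]
  5 → side 4 (new)  [load 5/14]
  3 → side 3  [load 13/14]
4 tape sides opened.

4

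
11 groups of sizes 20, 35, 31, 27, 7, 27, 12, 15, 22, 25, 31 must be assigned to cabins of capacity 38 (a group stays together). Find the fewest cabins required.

8

Total = 35 + 31 + 31 + 27 + 27 + 25 + 22 + 20 + 15 + 12 + 7 = 252.
Lower bound: ⌈252/38⌉ = 7 cabins.
Also, 8 groups each exceed 19, and no two of those can share a cabin, so at least 8 cabins are needed.
A packing using 8 cabins:
  cabin 1: 35 = 35
  cabin 2: 31 + 7 = 38
  cabin 3: 31 = 31
  cabin 4: 27 = 27
  cabin 5: 27 = 27
  cabin 6: 25 + 12 = 37
  cabin 7: 22 + 15 = 37
  cabin 8: 20 = 20
This matches the lower bound, so 8 is optimal.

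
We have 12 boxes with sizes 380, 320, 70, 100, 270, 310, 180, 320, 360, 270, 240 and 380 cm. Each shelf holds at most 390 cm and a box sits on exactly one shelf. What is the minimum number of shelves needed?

10

Total = 380 + 380 + 360 + 320 + 320 + 310 + 270 + 270 + 240 + 180 + 100 + 70 = 3200 cm.
Lower bound: ⌈3200/390⌉ = 9 shelves.
A packing using 10 shelves:
  shelf 1: 380 = 380
  shelf 2: 380 = 380
  shelf 3: 360 = 360
  shelf 4: 320 + 70 = 390
  shelf 5: 320 = 320
  shelf 6: 310 = 310
  shelf 7: 270 + 100 = 370
  shelf 8: 270 = 270
  shelf 9: 240 = 240
  shelf 10: 180 = 180
No arrangement into 9 shelves stays within capacity, so 10 is optimal.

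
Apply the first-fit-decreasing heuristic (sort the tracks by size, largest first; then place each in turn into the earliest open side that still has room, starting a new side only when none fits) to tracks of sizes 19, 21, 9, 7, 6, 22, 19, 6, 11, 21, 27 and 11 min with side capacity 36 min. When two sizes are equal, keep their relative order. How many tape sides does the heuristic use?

Sorted descending: 27, 22, 21, 21, 19, 19, 11, 11, 9, 7, 6, 6.
  27 → side 1 (new)  [load 27/36]
  22 → side 2 (new)  [load 22/36]
  21 → side 3 (new)  [load 21/36]
  21 → side 4 (new)  [load 21/36]
  19 → side 5 (new)  [load 19/36]
  19 → side 6 (new)  [load 19/36]
  11 → side 2  [load 33/36]
  11 → side 3  [load 32/36]
  9 → side 1  [load 36/36]
  7 → side 4  [load 28/36]
  6 → side 4  [load 34/36]
  6 → side 5  [load 25/36]
6 tape sides opened.

6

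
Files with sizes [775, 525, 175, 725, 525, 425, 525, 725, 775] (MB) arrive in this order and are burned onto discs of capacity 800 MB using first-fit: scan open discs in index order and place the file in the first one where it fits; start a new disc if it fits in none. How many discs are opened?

8

  775 → disc 1 (new)  [load 775/800]
  525 → disc 2 (new)  [load 525/800]
  175 → disc 2  [load 700/800]
  725 → disc 3 (new)  [load 725/800]
  525 → disc 4 (new)  [load 525/800]
  425 → disc 5 (new)  [load 425/800]
  525 → disc 6 (new)  [load 525/800]
  725 → disc 7 (new)  [load 725/800]
  775 → disc 8 (new)  [load 775/800]
8 discs opened.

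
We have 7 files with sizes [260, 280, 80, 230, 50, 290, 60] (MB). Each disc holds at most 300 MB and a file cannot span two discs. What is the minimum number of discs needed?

5

Total = 290 + 280 + 260 + 230 + 80 + 60 + 50 = 1250 MB.
Lower bound: ⌈1250/300⌉ = 5 discs.
A packing using 5 discs:
  disc 1: 290 = 290
  disc 2: 280 = 280
  disc 3: 260 = 260
  disc 4: 230 + 60 = 290
  disc 5: 80 + 50 = 130
This matches the lower bound, so 5 is optimal.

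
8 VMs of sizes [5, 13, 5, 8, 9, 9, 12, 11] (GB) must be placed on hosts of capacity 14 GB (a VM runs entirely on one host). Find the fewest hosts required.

Total = 13 + 12 + 11 + 9 + 9 + 8 + 5 + 5 = 72 GB.
Lower bound: ⌈72/14⌉ = 6 hosts.
A packing using 6 hosts:
  host 1: 13 = 13
  host 2: 12 = 12
  host 3: 11 = 11
  host 4: 9 + 5 = 14
  host 5: 9 + 5 = 14
  host 6: 8 = 8
This matches the lower bound, so 6 is optimal.

6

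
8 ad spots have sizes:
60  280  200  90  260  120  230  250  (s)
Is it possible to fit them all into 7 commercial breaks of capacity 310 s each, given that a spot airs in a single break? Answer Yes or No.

A valid assignment using 6 commercial breaks:
  break 1: 280 = 280
  break 2: 260 = 260
  break 3: 250 + 60 = 310
  break 4: 230 = 230
  break 5: 200 + 90 = 290
  break 6: 120 = 120
That uses only 6 ≤ 7, so 7 commercial breaks are enough.

Yes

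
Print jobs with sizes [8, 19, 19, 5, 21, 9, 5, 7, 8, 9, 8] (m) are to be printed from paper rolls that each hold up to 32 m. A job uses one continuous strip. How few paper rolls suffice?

Total = 21 + 19 + 19 + 9 + 9 + 8 + 8 + 8 + 7 + 5 + 5 = 118 m.
Lower bound: ⌈118/32⌉ = 4 paper rolls.
A packing using 4 paper rolls:
  roll 1: 21 + 9 = 30
  roll 2: 19 + 9 = 28
  roll 3: 19 + 8 + 5 = 32
  roll 4: 8 + 8 + 7 + 5 = 28
This matches the lower bound, so 4 is optimal.

4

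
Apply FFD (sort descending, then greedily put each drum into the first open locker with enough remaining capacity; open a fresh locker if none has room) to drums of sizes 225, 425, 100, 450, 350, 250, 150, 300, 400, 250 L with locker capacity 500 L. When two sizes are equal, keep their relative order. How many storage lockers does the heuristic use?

Sorted descending: 450, 425, 400, 350, 300, 250, 250, 225, 150, 100.
  450 → locker 1 (new)  [load 450/500]
  425 → locker 2 (new)  [load 425/500]
  400 → locker 3 (new)  [load 400/500]
  350 → locker 4 (new)  [load 350/500]
  300 → locker 5 (new)  [load 300/500]
  250 → locker 6 (new)  [load 250/500]
  250 → locker 6  [load 500/500]
  225 → locker 7 (new)  [load 225/500]
  150 → locker 4  [load 500/500]
  100 → locker 3  [load 500/500]
7 storage lockers opened.

7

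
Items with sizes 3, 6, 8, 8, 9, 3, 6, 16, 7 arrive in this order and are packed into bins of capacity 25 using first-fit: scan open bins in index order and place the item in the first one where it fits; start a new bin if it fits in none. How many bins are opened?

  3 → bin 1 (new)  [load 3/25]
  6 → bin 1  [load 9/25]
  8 → bin 1  [load 17/25]
  8 → bin 1  [load 25/25]
  9 → bin 2 (new)  [load 9/25]
  3 → bin 2  [load 12/25]
  6 → bin 2  [load 18/25]
  16 → bin 3 (new)  [load 16/25]
  7 → bin 2  [load 25/25]
3 bins opened.

3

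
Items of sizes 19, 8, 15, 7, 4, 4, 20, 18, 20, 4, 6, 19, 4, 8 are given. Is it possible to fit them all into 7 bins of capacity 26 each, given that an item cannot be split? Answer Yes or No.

Yes

A valid assignment using 7 bins:
  bin 1: 20 + 6 = 26
  bin 2: 20 + 4 = 24
  bin 3: 19 + 7 = 26
  bin 4: 19 + 4 = 23
  bin 5: 18 + 8 = 26
  bin 6: 15 + 8 = 23
  bin 7: 4 + 4 = 8
Every load is within 26, so 7 bins suffice.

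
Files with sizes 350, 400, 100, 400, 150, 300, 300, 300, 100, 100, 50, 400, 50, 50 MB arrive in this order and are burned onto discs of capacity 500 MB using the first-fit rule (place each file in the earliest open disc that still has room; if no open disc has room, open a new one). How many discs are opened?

7

  350 → disc 1 (new)  [load 350/500]
  400 → disc 2 (new)  [load 400/500]
  100 → disc 1  [load 450/500]
  400 → disc 3 (new)  [load 400/500]
  150 → disc 4 (new)  [load 150/500]
  300 → disc 4  [load 450/500]
  300 → disc 5 (new)  [load 300/500]
  300 → disc 6 (new)  [load 300/500]
  100 → disc 2  [load 500/500]
  100 → disc 3  [load 500/500]
  50 → disc 1  [load 500/500]
  400 → disc 7 (new)  [load 400/500]
  50 → disc 4  [load 500/500]
  50 → disc 5  [load 350/500]
7 discs opened.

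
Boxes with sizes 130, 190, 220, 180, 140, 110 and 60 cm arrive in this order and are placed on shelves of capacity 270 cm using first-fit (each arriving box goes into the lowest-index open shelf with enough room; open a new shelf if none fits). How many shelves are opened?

  130 → shelf 1 (new)  [load 130/270]
  190 → shelf 2 (new)  [load 190/270]
  220 → shelf 3 (new)  [load 220/270]
  180 → shelf 4 (new)  [load 180/270]
  140 → shelf 1  [load 270/270]
  110 → shelf 5 (new)  [load 110/270]
  60 → shelf 2  [load 250/270]
5 shelves opened.

5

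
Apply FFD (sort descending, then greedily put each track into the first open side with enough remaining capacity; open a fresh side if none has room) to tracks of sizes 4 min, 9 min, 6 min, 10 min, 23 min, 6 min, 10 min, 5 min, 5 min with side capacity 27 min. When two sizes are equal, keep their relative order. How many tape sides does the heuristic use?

Sorted descending: 23, 10, 10, 9, 6, 6, 5, 5, 4.
  23 → side 1 (new)  [load 23/27]
  10 → side 2 (new)  [load 10/27]
  10 → side 2  [load 20/27]
  9 → side 3 (new)  [load 9/27]
  6 → side 2  [load 26/27]
  6 → side 3  [load 15/27]
  5 → side 3  [load 20/27]
  5 → side 3  [load 25/27]
  4 → side 1  [load 27/27]
3 tape sides opened.

3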